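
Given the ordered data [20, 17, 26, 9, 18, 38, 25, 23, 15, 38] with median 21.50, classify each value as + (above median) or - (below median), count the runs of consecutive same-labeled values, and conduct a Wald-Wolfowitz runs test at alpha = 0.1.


Step 1: Compute median = 21.50; label A = above, B = below.
Labels in order: BBABBAAABA  (n_A = 5, n_B = 5)
Step 2: Count runs R = 6.
Step 3: Under H0 (random ordering), E[R] = 2*n_A*n_B/(n_A+n_B) + 1 = 2*5*5/10 + 1 = 6.0000.
        Var[R] = 2*n_A*n_B*(2*n_A*n_B - n_A - n_B) / ((n_A+n_B)^2 * (n_A+n_B-1)) = 2000/900 = 2.2222.
        SD[R] = 1.4907.
Step 4: R = E[R], so z = 0 with no continuity correction.
Step 5: Two-sided p-value via normal approximation = 2*(1 - Phi(|z|)) = 1.000000.
Step 6: alpha = 0.1. fail to reject H0.

R = 6, z = 0.0000, p = 1.000000, fail to reject H0.


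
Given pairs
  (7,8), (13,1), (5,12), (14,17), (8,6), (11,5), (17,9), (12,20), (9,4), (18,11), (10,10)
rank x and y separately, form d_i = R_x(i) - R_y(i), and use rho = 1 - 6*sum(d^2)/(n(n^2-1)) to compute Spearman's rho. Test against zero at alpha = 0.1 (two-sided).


Step 1: Rank x and y separately (midranks; no ties here).
rank(x): 7->2, 13->8, 5->1, 14->9, 8->3, 11->6, 17->10, 12->7, 9->4, 18->11, 10->5
rank(y): 8->5, 1->1, 12->9, 17->10, 6->4, 5->3, 9->6, 20->11, 4->2, 11->8, 10->7
Step 2: d_i = R_x(i) - R_y(i); compute d_i^2.
  (2-5)^2=9, (8-1)^2=49, (1-9)^2=64, (9-10)^2=1, (3-4)^2=1, (6-3)^2=9, (10-6)^2=16, (7-11)^2=16, (4-2)^2=4, (11-8)^2=9, (5-7)^2=4
sum(d^2) = 182.
Step 3: rho = 1 - 6*182 / (11*(11^2 - 1)) = 1 - 1092/1320 = 0.172727.
Step 4: Under H0, t = rho * sqrt((n-2)/(1-rho^2)) = 0.5261 ~ t(9).
Step 5: Two-sided p-value from the t-distribution with 9 df = 0.611542.
Step 6: alpha = 0.1. fail to reject H0.

rho = 0.1727, p = 0.611542, fail to reject H0 at alpha = 0.1.


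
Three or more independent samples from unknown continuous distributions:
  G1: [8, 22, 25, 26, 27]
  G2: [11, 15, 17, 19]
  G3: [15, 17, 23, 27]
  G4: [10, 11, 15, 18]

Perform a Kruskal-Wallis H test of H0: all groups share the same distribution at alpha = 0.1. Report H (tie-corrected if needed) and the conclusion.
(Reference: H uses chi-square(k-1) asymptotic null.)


Step 1: Combine all N = 17 observations and assign midranks.
sorted (value, group, rank): (8,G1,1), (10,G4,2), (11,G2,3.5), (11,G4,3.5), (15,G2,6), (15,G3,6), (15,G4,6), (17,G2,8.5), (17,G3,8.5), (18,G4,10), (19,G2,11), (22,G1,12), (23,G3,13), (25,G1,14), (26,G1,15), (27,G1,16.5), (27,G3,16.5)
Step 2: Sum ranks within each group.
R_1 = 58.5 (n_1 = 5)
R_2 = 29 (n_2 = 4)
R_3 = 44 (n_3 = 4)
R_4 = 21.5 (n_4 = 4)
Step 3: H = 12/(N(N+1)) * sum(R_i^2/n_i) - 3(N+1)
     = 12/(17*18) * (58.5^2/5 + 29^2/4 + 44^2/4 + 21.5^2/4) - 3*18
     = 0.039216 * 1494.26 - 54
     = 4.598529.
Step 4: Ties present; correction factor C = 1 - 42/(17^3 - 17) = 0.991422. Corrected H = 4.598529 / 0.991422 = 4.638319.
Step 5: Under H0, H ~ chi^2(3); p-value = 0.200279.
Step 6: alpha = 0.1. fail to reject H0.

H = 4.6383, df = 3, p = 0.200279, fail to reject H0.


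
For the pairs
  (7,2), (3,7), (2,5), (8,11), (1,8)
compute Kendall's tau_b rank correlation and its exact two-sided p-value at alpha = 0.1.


Step 1: Enumerate the 10 unordered pairs (i,j) with i<j and classify each by sign(x_j-x_i) * sign(y_j-y_i).
  (1,2):dx=-4,dy=+5->D; (1,3):dx=-5,dy=+3->D; (1,4):dx=+1,dy=+9->C; (1,5):dx=-6,dy=+6->D
  (2,3):dx=-1,dy=-2->C; (2,4):dx=+5,dy=+4->C; (2,5):dx=-2,dy=+1->D; (3,4):dx=+6,dy=+6->C
  (3,5):dx=-1,dy=+3->D; (4,5):dx=-7,dy=-3->C
Step 2: C = 5, D = 5, total pairs = 10.
Step 3: tau = (C - D)/(n(n-1)/2) = (5 - 5)/10 = 0.000000.
Step 4: Exact two-sided p-value (enumerate n! = 120 permutations of y under H0): p = 1.000000.
Step 5: alpha = 0.1. fail to reject H0.

tau_b = 0.0000 (C=5, D=5), p = 1.000000, fail to reject H0.


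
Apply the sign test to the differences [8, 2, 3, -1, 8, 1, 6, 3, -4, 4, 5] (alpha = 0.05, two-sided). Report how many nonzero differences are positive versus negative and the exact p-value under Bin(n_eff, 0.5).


Step 1: Discard zero differences. Original n = 11; n_eff = number of nonzero differences = 11.
Nonzero differences (with sign): +8, +2, +3, -1, +8, +1, +6, +3, -4, +4, +5
Step 2: Count signs: positive = 9, negative = 2.
Step 3: Under H0: P(positive) = 0.5, so the number of positives S ~ Bin(11, 0.5).
Step 4: Two-sided exact p-value = sum of Bin(11,0.5) probabilities at or below the observed probability = 0.065430.
Step 5: alpha = 0.05. fail to reject H0.

n_eff = 11, pos = 9, neg = 2, p = 0.065430, fail to reject H0.


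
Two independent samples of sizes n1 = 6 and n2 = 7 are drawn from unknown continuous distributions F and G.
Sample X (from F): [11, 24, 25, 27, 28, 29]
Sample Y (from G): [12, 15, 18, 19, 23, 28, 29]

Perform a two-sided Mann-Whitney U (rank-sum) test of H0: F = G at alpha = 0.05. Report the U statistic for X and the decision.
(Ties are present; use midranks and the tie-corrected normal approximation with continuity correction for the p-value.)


Step 1: Combine and sort all 13 observations; assign midranks.
sorted (value, group): (11,X), (12,Y), (15,Y), (18,Y), (19,Y), (23,Y), (24,X), (25,X), (27,X), (28,X), (28,Y), (29,X), (29,Y)
ranks: 11->1, 12->2, 15->3, 18->4, 19->5, 23->6, 24->7, 25->8, 27->9, 28->10.5, 28->10.5, 29->12.5, 29->12.5
Step 2: Rank sum for X: R1 = 1 + 7 + 8 + 9 + 10.5 + 12.5 = 48.
Step 3: U_X = R1 - n1(n1+1)/2 = 48 - 6*7/2 = 48 - 21 = 27.
       U_Y = n1*n2 - U_X = 42 - 27 = 15.
Step 4: Ties are present, so use the tie-corrected normal approximation (with continuity correction) for the p-value.
Step 5: p-value = 0.430766; compare to alpha = 0.05. fail to reject H0.

U_X = 27, p = 0.430766, fail to reject H0 at alpha = 0.05.


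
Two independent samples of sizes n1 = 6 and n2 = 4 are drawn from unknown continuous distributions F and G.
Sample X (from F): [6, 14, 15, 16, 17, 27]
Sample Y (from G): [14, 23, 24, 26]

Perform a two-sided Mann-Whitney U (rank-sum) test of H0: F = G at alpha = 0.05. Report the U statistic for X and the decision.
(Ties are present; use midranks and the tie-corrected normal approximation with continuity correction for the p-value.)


Step 1: Combine and sort all 10 observations; assign midranks.
sorted (value, group): (6,X), (14,X), (14,Y), (15,X), (16,X), (17,X), (23,Y), (24,Y), (26,Y), (27,X)
ranks: 6->1, 14->2.5, 14->2.5, 15->4, 16->5, 17->6, 23->7, 24->8, 26->9, 27->10
Step 2: Rank sum for X: R1 = 1 + 2.5 + 4 + 5 + 6 + 10 = 28.5.
Step 3: U_X = R1 - n1(n1+1)/2 = 28.5 - 6*7/2 = 28.5 - 21 = 7.5.
       U_Y = n1*n2 - U_X = 24 - 7.5 = 16.5.
Step 4: Ties are present, so use the tie-corrected normal approximation (with continuity correction) for the p-value.
Step 5: p-value = 0.392330; compare to alpha = 0.05. fail to reject H0.

U_X = 7.5, p = 0.392330, fail to reject H0 at alpha = 0.05.


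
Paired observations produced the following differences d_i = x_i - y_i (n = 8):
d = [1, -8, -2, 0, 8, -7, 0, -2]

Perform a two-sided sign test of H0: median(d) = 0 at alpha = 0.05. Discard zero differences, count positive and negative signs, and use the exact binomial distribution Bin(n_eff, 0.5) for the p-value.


Step 1: Discard zero differences. Original n = 8; n_eff = number of nonzero differences = 6.
Nonzero differences (with sign): +1, -8, -2, +8, -7, -2
Step 2: Count signs: positive = 2, negative = 4.
Step 3: Under H0: P(positive) = 0.5, so the number of positives S ~ Bin(6, 0.5).
Step 4: Two-sided exact p-value = sum of Bin(6,0.5) probabilities at or below the observed probability = 0.687500.
Step 5: alpha = 0.05. fail to reject H0.

n_eff = 6, pos = 2, neg = 4, p = 0.687500, fail to reject H0.


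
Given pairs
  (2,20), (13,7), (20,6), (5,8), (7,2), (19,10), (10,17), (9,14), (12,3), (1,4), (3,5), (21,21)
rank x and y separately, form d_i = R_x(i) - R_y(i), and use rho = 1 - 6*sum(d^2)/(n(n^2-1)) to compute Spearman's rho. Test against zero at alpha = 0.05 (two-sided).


Step 1: Rank x and y separately (midranks; no ties here).
rank(x): 2->2, 13->9, 20->11, 5->4, 7->5, 19->10, 10->7, 9->6, 12->8, 1->1, 3->3, 21->12
rank(y): 20->11, 7->6, 6->5, 8->7, 2->1, 10->8, 17->10, 14->9, 3->2, 4->3, 5->4, 21->12
Step 2: d_i = R_x(i) - R_y(i); compute d_i^2.
  (2-11)^2=81, (9-6)^2=9, (11-5)^2=36, (4-7)^2=9, (5-1)^2=16, (10-8)^2=4, (7-10)^2=9, (6-9)^2=9, (8-2)^2=36, (1-3)^2=4, (3-4)^2=1, (12-12)^2=0
sum(d^2) = 214.
Step 3: rho = 1 - 6*214 / (12*(12^2 - 1)) = 1 - 1284/1716 = 0.251748.
Step 4: Under H0, t = rho * sqrt((n-2)/(1-rho^2)) = 0.8226 ~ t(10).
Step 5: Two-sided p-value from the t-distribution with 10 df = 0.429919.
Step 6: alpha = 0.05. fail to reject H0.

rho = 0.2517, p = 0.429919, fail to reject H0 at alpha = 0.05.


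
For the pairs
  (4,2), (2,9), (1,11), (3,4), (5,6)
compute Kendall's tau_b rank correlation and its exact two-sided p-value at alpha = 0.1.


Step 1: Enumerate the 10 unordered pairs (i,j) with i<j and classify each by sign(x_j-x_i) * sign(y_j-y_i).
  (1,2):dx=-2,dy=+7->D; (1,3):dx=-3,dy=+9->D; (1,4):dx=-1,dy=+2->D; (1,5):dx=+1,dy=+4->C
  (2,3):dx=-1,dy=+2->D; (2,4):dx=+1,dy=-5->D; (2,5):dx=+3,dy=-3->D; (3,4):dx=+2,dy=-7->D
  (3,5):dx=+4,dy=-5->D; (4,5):dx=+2,dy=+2->C
Step 2: C = 2, D = 8, total pairs = 10.
Step 3: tau = (C - D)/(n(n-1)/2) = (2 - 8)/10 = -0.600000.
Step 4: Exact two-sided p-value (enumerate n! = 120 permutations of y under H0): p = 0.233333.
Step 5: alpha = 0.1. fail to reject H0.

tau_b = -0.6000 (C=2, D=8), p = 0.233333, fail to reject H0.


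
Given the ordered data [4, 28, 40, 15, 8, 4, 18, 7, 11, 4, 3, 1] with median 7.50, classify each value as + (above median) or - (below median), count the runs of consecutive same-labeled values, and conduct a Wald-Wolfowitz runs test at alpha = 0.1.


Step 1: Compute median = 7.50; label A = above, B = below.
Labels in order: BAAAABABABBB  (n_A = 6, n_B = 6)
Step 2: Count runs R = 7.
Step 3: Under H0 (random ordering), E[R] = 2*n_A*n_B/(n_A+n_B) + 1 = 2*6*6/12 + 1 = 7.0000.
        Var[R] = 2*n_A*n_B*(2*n_A*n_B - n_A - n_B) / ((n_A+n_B)^2 * (n_A+n_B-1)) = 4320/1584 = 2.7273.
        SD[R] = 1.6514.
Step 4: R = E[R], so z = 0 with no continuity correction.
Step 5: Two-sided p-value via normal approximation = 2*(1 - Phi(|z|)) = 1.000000.
Step 6: alpha = 0.1. fail to reject H0.

R = 7, z = 0.0000, p = 1.000000, fail to reject H0.


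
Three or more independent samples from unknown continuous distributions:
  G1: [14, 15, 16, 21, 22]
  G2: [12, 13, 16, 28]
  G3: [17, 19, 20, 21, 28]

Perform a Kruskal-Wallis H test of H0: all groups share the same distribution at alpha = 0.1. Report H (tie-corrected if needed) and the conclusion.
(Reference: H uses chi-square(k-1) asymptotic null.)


Step 1: Combine all N = 14 observations and assign midranks.
sorted (value, group, rank): (12,G2,1), (13,G2,2), (14,G1,3), (15,G1,4), (16,G1,5.5), (16,G2,5.5), (17,G3,7), (19,G3,8), (20,G3,9), (21,G1,10.5), (21,G3,10.5), (22,G1,12), (28,G2,13.5), (28,G3,13.5)
Step 2: Sum ranks within each group.
R_1 = 35 (n_1 = 5)
R_2 = 22 (n_2 = 4)
R_3 = 48 (n_3 = 5)
Step 3: H = 12/(N(N+1)) * sum(R_i^2/n_i) - 3(N+1)
     = 12/(14*15) * (35^2/5 + 22^2/4 + 48^2/5) - 3*15
     = 0.057143 * 826.8 - 45
     = 2.245714.
Step 4: Ties present; correction factor C = 1 - 18/(14^3 - 14) = 0.993407. Corrected H = 2.245714 / 0.993407 = 2.260619.
Step 5: Under H0, H ~ chi^2(2); p-value = 0.322933.
Step 6: alpha = 0.1. fail to reject H0.

H = 2.2606, df = 2, p = 0.322933, fail to reject H0.


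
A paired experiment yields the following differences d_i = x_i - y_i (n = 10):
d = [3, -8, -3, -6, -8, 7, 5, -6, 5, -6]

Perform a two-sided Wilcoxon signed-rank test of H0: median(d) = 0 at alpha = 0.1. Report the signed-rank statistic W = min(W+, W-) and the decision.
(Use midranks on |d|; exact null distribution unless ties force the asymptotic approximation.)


Step 1: Drop any zero differences (none here) and take |d_i|.
|d| = [3, 8, 3, 6, 8, 7, 5, 6, 5, 6]
Step 2: Midrank |d_i| (ties get averaged ranks).
ranks: |3|->1.5, |8|->9.5, |3|->1.5, |6|->6, |8|->9.5, |7|->8, |5|->3.5, |6|->6, |5|->3.5, |6|->6
Step 3: Attach original signs; sum ranks with positive sign and with negative sign.
W+ = 1.5 + 8 + 3.5 + 3.5 = 16.5
W- = 9.5 + 1.5 + 6 + 9.5 + 6 + 6 = 38.5
(Check: W+ + W- = 55 should equal n(n+1)/2 = 55.)
Step 4: Test statistic W = min(W+, W-) = 16.5.
Step 5: Ties in |d|, so use the tie-corrected normal approximation.
        E[W] = n(n+1)/4 = 10*11/4 = 27.5.
        Tie groups: |d|=3 (t=2), |d|=5 (t=2), |d|=6 (t=3), |d|=8 (t=2); sum(t^3 - t) = 42.
        Var[W] = n(n+1)(2n+1)/24 - sum(t^3-t)/48 = 2310/24 - 42/48 = 95.375.
        z = (W - E[W]) / sqrt(Var[W]) = (16.5 - 27.5) / 9.7660 = -1.1264.
        Two-sided p = 2*Phi(z) = 0.260015.
Step 6: alpha = 0.1. fail to reject H0.

W+ = 16.5, W- = 38.5, W = min = 16.5, p = 0.260015, fail to reject H0.


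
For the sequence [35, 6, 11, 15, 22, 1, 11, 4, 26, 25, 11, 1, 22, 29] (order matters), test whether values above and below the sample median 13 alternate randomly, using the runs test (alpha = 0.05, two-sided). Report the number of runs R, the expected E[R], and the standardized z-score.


Step 1: Compute median = 13; label A = above, B = below.
Labels in order: ABBAABBBAABBAA  (n_A = 7, n_B = 7)
Step 2: Count runs R = 7.
Step 3: Under H0 (random ordering), E[R] = 2*n_A*n_B/(n_A+n_B) + 1 = 2*7*7/14 + 1 = 8.0000.
        Var[R] = 2*n_A*n_B*(2*n_A*n_B - n_A - n_B) / ((n_A+n_B)^2 * (n_A+n_B-1)) = 8232/2548 = 3.2308.
        SD[R] = 1.7974.
Step 4: Continuity-corrected z = (R + 0.5 - E[R]) / SD[R] = (7 + 0.5 - 8.0000) / 1.7974 = -0.2782.
Step 5: Two-sided p-value via normal approximation = 2*(1 - Phi(|z|)) = 0.780879.
Step 6: alpha = 0.05. fail to reject H0.

R = 7, z = -0.2782, p = 0.780879, fail to reject H0.


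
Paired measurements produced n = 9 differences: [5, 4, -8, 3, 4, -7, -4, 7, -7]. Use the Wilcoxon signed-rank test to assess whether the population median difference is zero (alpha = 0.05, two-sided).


Step 1: Drop any zero differences (none here) and take |d_i|.
|d| = [5, 4, 8, 3, 4, 7, 4, 7, 7]
Step 2: Midrank |d_i| (ties get averaged ranks).
ranks: |5|->5, |4|->3, |8|->9, |3|->1, |4|->3, |7|->7, |4|->3, |7|->7, |7|->7
Step 3: Attach original signs; sum ranks with positive sign and with negative sign.
W+ = 5 + 3 + 1 + 3 + 7 = 19
W- = 9 + 7 + 3 + 7 = 26
(Check: W+ + W- = 45 should equal n(n+1)/2 = 45.)
Step 4: Test statistic W = min(W+, W-) = 19.
Step 5: Ties in |d|, so use the tie-corrected normal approximation.
        E[W] = n(n+1)/4 = 9*10/4 = 22.5.
        Tie groups: |d|=4 (t=3), |d|=7 (t=3); sum(t^3 - t) = 48.
        Var[W] = n(n+1)(2n+1)/24 - sum(t^3-t)/48 = 1710/24 - 48/48 = 70.25.
        z = (W - E[W]) / sqrt(Var[W]) = (19 - 22.5) / 8.3815 = -0.4176.
        Two-sided p = 2*Phi(z) = 0.676251.
Step 6: alpha = 0.05. fail to reject H0.

W+ = 19, W- = 26, W = min = 19, p = 0.676251, fail to reject H0.


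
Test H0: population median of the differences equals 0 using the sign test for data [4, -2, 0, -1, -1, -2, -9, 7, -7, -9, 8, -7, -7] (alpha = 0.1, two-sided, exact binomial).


Step 1: Discard zero differences. Original n = 13; n_eff = number of nonzero differences = 12.
Nonzero differences (with sign): +4, -2, -1, -1, -2, -9, +7, -7, -9, +8, -7, -7
Step 2: Count signs: positive = 3, negative = 9.
Step 3: Under H0: P(positive) = 0.5, so the number of positives S ~ Bin(12, 0.5).
Step 4: Two-sided exact p-value = sum of Bin(12,0.5) probabilities at or below the observed probability = 0.145996.
Step 5: alpha = 0.1. fail to reject H0.

n_eff = 12, pos = 3, neg = 9, p = 0.145996, fail to reject H0.


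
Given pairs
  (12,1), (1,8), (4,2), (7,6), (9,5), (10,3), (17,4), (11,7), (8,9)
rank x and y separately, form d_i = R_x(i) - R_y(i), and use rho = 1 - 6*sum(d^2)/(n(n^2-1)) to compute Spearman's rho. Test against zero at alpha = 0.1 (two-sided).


Step 1: Rank x and y separately (midranks; no ties here).
rank(x): 12->8, 1->1, 4->2, 7->3, 9->5, 10->6, 17->9, 11->7, 8->4
rank(y): 1->1, 8->8, 2->2, 6->6, 5->5, 3->3, 4->4, 7->7, 9->9
Step 2: d_i = R_x(i) - R_y(i); compute d_i^2.
  (8-1)^2=49, (1-8)^2=49, (2-2)^2=0, (3-6)^2=9, (5-5)^2=0, (6-3)^2=9, (9-4)^2=25, (7-7)^2=0, (4-9)^2=25
sum(d^2) = 166.
Step 3: rho = 1 - 6*166 / (9*(9^2 - 1)) = 1 - 996/720 = -0.383333.
Step 4: Under H0, t = rho * sqrt((n-2)/(1-rho^2)) = -1.0981 ~ t(7).
Step 5: Two-sided p-value from the t-distribution with 7 df = 0.308495.
Step 6: alpha = 0.1. fail to reject H0.

rho = -0.3833, p = 0.308495, fail to reject H0 at alpha = 0.1.


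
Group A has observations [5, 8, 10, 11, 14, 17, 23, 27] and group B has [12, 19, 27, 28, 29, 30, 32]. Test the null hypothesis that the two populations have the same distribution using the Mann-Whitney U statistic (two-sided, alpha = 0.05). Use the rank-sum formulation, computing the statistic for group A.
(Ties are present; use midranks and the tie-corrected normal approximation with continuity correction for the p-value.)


Step 1: Combine and sort all 15 observations; assign midranks.
sorted (value, group): (5,X), (8,X), (10,X), (11,X), (12,Y), (14,X), (17,X), (19,Y), (23,X), (27,X), (27,Y), (28,Y), (29,Y), (30,Y), (32,Y)
ranks: 5->1, 8->2, 10->3, 11->4, 12->5, 14->6, 17->7, 19->8, 23->9, 27->10.5, 27->10.5, 28->12, 29->13, 30->14, 32->15
Step 2: Rank sum for X: R1 = 1 + 2 + 3 + 4 + 6 + 7 + 9 + 10.5 = 42.5.
Step 3: U_X = R1 - n1(n1+1)/2 = 42.5 - 8*9/2 = 42.5 - 36 = 6.5.
       U_Y = n1*n2 - U_X = 56 - 6.5 = 49.5.
Step 4: Ties are present, so use the tie-corrected normal approximation (with continuity correction) for the p-value.
Step 5: p-value = 0.014997; compare to alpha = 0.05. reject H0.

U_X = 6.5, p = 0.014997, reject H0 at alpha = 0.05.


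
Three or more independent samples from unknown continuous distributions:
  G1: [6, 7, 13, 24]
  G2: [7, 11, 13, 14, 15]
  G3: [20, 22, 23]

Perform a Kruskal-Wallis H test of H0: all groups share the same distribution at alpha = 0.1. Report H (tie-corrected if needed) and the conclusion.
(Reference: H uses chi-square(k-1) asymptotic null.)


Step 1: Combine all N = 12 observations and assign midranks.
sorted (value, group, rank): (6,G1,1), (7,G1,2.5), (7,G2,2.5), (11,G2,4), (13,G1,5.5), (13,G2,5.5), (14,G2,7), (15,G2,8), (20,G3,9), (22,G3,10), (23,G3,11), (24,G1,12)
Step 2: Sum ranks within each group.
R_1 = 21 (n_1 = 4)
R_2 = 27 (n_2 = 5)
R_3 = 30 (n_3 = 3)
Step 3: H = 12/(N(N+1)) * sum(R_i^2/n_i) - 3(N+1)
     = 12/(12*13) * (21^2/4 + 27^2/5 + 30^2/3) - 3*13
     = 0.076923 * 556.05 - 39
     = 3.773077.
Step 4: Ties present; correction factor C = 1 - 12/(12^3 - 12) = 0.993007. Corrected H = 3.773077 / 0.993007 = 3.799648.
Step 5: Under H0, H ~ chi^2(2); p-value = 0.149595.
Step 6: alpha = 0.1. fail to reject H0.

H = 3.7996, df = 2, p = 0.149595, fail to reject H0.


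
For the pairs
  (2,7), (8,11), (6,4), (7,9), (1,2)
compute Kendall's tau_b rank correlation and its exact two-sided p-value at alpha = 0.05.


Step 1: Enumerate the 10 unordered pairs (i,j) with i<j and classify each by sign(x_j-x_i) * sign(y_j-y_i).
  (1,2):dx=+6,dy=+4->C; (1,3):dx=+4,dy=-3->D; (1,4):dx=+5,dy=+2->C; (1,5):dx=-1,dy=-5->C
  (2,3):dx=-2,dy=-7->C; (2,4):dx=-1,dy=-2->C; (2,5):dx=-7,dy=-9->C; (3,4):dx=+1,dy=+5->C
  (3,5):dx=-5,dy=-2->C; (4,5):dx=-6,dy=-7->C
Step 2: C = 9, D = 1, total pairs = 10.
Step 3: tau = (C - D)/(n(n-1)/2) = (9 - 1)/10 = 0.800000.
Step 4: Exact two-sided p-value (enumerate n! = 120 permutations of y under H0): p = 0.083333.
Step 5: alpha = 0.05. fail to reject H0.

tau_b = 0.8000 (C=9, D=1), p = 0.083333, fail to reject H0.


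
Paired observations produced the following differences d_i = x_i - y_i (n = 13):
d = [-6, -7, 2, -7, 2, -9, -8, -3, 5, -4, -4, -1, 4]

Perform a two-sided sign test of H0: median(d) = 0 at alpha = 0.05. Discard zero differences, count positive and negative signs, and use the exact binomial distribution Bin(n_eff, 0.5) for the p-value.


Step 1: Discard zero differences. Original n = 13; n_eff = number of nonzero differences = 13.
Nonzero differences (with sign): -6, -7, +2, -7, +2, -9, -8, -3, +5, -4, -4, -1, +4
Step 2: Count signs: positive = 4, negative = 9.
Step 3: Under H0: P(positive) = 0.5, so the number of positives S ~ Bin(13, 0.5).
Step 4: Two-sided exact p-value = sum of Bin(13,0.5) probabilities at or below the observed probability = 0.266846.
Step 5: alpha = 0.05. fail to reject H0.

n_eff = 13, pos = 4, neg = 9, p = 0.266846, fail to reject H0.


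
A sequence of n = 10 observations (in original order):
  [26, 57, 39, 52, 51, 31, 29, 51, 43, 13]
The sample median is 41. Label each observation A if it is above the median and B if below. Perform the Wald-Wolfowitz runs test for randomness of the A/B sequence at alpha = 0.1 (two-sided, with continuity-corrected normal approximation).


Step 1: Compute median = 41; label A = above, B = below.
Labels in order: BABAABBAAB  (n_A = 5, n_B = 5)
Step 2: Count runs R = 7.
Step 3: Under H0 (random ordering), E[R] = 2*n_A*n_B/(n_A+n_B) + 1 = 2*5*5/10 + 1 = 6.0000.
        Var[R] = 2*n_A*n_B*(2*n_A*n_B - n_A - n_B) / ((n_A+n_B)^2 * (n_A+n_B-1)) = 2000/900 = 2.2222.
        SD[R] = 1.4907.
Step 4: Continuity-corrected z = (R - 0.5 - E[R]) / SD[R] = (7 - 0.5 - 6.0000) / 1.4907 = 0.3354.
Step 5: Two-sided p-value via normal approximation = 2*(1 - Phi(|z|)) = 0.737316.
Step 6: alpha = 0.1. fail to reject H0.

R = 7, z = 0.3354, p = 0.737316, fail to reject H0.


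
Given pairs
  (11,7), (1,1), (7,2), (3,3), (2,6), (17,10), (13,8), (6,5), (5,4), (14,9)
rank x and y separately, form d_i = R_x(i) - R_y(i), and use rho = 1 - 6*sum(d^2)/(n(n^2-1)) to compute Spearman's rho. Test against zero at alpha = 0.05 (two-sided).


Step 1: Rank x and y separately (midranks; no ties here).
rank(x): 11->7, 1->1, 7->6, 3->3, 2->2, 17->10, 13->8, 6->5, 5->4, 14->9
rank(y): 7->7, 1->1, 2->2, 3->3, 6->6, 10->10, 8->8, 5->5, 4->4, 9->9
Step 2: d_i = R_x(i) - R_y(i); compute d_i^2.
  (7-7)^2=0, (1-1)^2=0, (6-2)^2=16, (3-3)^2=0, (2-6)^2=16, (10-10)^2=0, (8-8)^2=0, (5-5)^2=0, (4-4)^2=0, (9-9)^2=0
sum(d^2) = 32.
Step 3: rho = 1 - 6*32 / (10*(10^2 - 1)) = 1 - 192/990 = 0.806061.
Step 4: Under H0, t = rho * sqrt((n-2)/(1-rho^2)) = 3.8522 ~ t(8).
Step 5: Two-sided p-value from the t-distribution with 8 df = 0.004862.
Step 6: alpha = 0.05. reject H0.

rho = 0.8061, p = 0.004862, reject H0 at alpha = 0.05.


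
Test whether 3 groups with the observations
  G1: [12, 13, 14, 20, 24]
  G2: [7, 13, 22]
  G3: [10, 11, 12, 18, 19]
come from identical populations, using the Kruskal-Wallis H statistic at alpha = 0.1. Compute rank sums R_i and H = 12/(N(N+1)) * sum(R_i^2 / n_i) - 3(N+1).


Step 1: Combine all N = 13 observations and assign midranks.
sorted (value, group, rank): (7,G2,1), (10,G3,2), (11,G3,3), (12,G1,4.5), (12,G3,4.5), (13,G1,6.5), (13,G2,6.5), (14,G1,8), (18,G3,9), (19,G3,10), (20,G1,11), (22,G2,12), (24,G1,13)
Step 2: Sum ranks within each group.
R_1 = 43 (n_1 = 5)
R_2 = 19.5 (n_2 = 3)
R_3 = 28.5 (n_3 = 5)
Step 3: H = 12/(N(N+1)) * sum(R_i^2/n_i) - 3(N+1)
     = 12/(13*14) * (43^2/5 + 19.5^2/3 + 28.5^2/5) - 3*14
     = 0.065934 * 659 - 42
     = 1.450549.
Step 4: Ties present; correction factor C = 1 - 12/(13^3 - 13) = 0.994505. Corrected H = 1.450549 / 0.994505 = 1.458564.
Step 5: Under H0, H ~ chi^2(2); p-value = 0.482255.
Step 6: alpha = 0.1. fail to reject H0.

H = 1.4586, df = 2, p = 0.482255, fail to reject H0.


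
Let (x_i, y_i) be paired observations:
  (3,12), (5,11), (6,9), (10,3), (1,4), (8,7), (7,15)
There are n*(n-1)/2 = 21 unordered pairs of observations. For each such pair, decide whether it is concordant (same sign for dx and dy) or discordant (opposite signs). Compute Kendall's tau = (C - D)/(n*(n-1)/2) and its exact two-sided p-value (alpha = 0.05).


Step 1: Enumerate the 21 unordered pairs (i,j) with i<j and classify each by sign(x_j-x_i) * sign(y_j-y_i).
  (1,2):dx=+2,dy=-1->D; (1,3):dx=+3,dy=-3->D; (1,4):dx=+7,dy=-9->D; (1,5):dx=-2,dy=-8->C
  (1,6):dx=+5,dy=-5->D; (1,7):dx=+4,dy=+3->C; (2,3):dx=+1,dy=-2->D; (2,4):dx=+5,dy=-8->D
  (2,5):dx=-4,dy=-7->C; (2,6):dx=+3,dy=-4->D; (2,7):dx=+2,dy=+4->C; (3,4):dx=+4,dy=-6->D
  (3,5):dx=-5,dy=-5->C; (3,6):dx=+2,dy=-2->D; (3,7):dx=+1,dy=+6->C; (4,5):dx=-9,dy=+1->D
  (4,6):dx=-2,dy=+4->D; (4,7):dx=-3,dy=+12->D; (5,6):dx=+7,dy=+3->C; (5,7):dx=+6,dy=+11->C
  (6,7):dx=-1,dy=+8->D
Step 2: C = 8, D = 13, total pairs = 21.
Step 3: tau = (C - D)/(n(n-1)/2) = (8 - 13)/21 = -0.238095.
Step 4: Exact two-sided p-value (enumerate n! = 5040 permutations of y under H0): p = 0.561905.
Step 5: alpha = 0.05. fail to reject H0.

tau_b = -0.2381 (C=8, D=13), p = 0.561905, fail to reject H0.


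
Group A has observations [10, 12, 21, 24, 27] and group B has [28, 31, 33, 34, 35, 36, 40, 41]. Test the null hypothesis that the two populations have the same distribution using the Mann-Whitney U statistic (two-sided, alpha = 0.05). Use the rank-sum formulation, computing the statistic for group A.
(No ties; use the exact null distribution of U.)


Step 1: Combine and sort all 13 observations; assign midranks.
sorted (value, group): (10,X), (12,X), (21,X), (24,X), (27,X), (28,Y), (31,Y), (33,Y), (34,Y), (35,Y), (36,Y), (40,Y), (41,Y)
ranks: 10->1, 12->2, 21->3, 24->4, 27->5, 28->6, 31->7, 33->8, 34->9, 35->10, 36->11, 40->12, 41->13
Step 2: Rank sum for X: R1 = 1 + 2 + 3 + 4 + 5 = 15.
Step 3: U_X = R1 - n1(n1+1)/2 = 15 - 5*6/2 = 15 - 15 = 0.
       U_Y = n1*n2 - U_X = 40 - 0 = 40.
Step 4: No ties, so the exact null distribution of U (based on enumerating the C(13,5) = 1287 equally likely rank assignments) gives the two-sided p-value.
Step 5: p-value = 0.001554; compare to alpha = 0.05. reject H0.

U_X = 0, p = 0.001554, reject H0 at alpha = 0.05.


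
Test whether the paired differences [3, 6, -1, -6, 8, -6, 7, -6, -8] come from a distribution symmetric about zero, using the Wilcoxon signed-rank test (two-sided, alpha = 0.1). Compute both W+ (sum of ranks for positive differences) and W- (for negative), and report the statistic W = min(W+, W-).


Step 1: Drop any zero differences (none here) and take |d_i|.
|d| = [3, 6, 1, 6, 8, 6, 7, 6, 8]
Step 2: Midrank |d_i| (ties get averaged ranks).
ranks: |3|->2, |6|->4.5, |1|->1, |6|->4.5, |8|->8.5, |6|->4.5, |7|->7, |6|->4.5, |8|->8.5
Step 3: Attach original signs; sum ranks with positive sign and with negative sign.
W+ = 2 + 4.5 + 8.5 + 7 = 22
W- = 1 + 4.5 + 4.5 + 4.5 + 8.5 = 23
(Check: W+ + W- = 45 should equal n(n+1)/2 = 45.)
Step 4: Test statistic W = min(W+, W-) = 22.
Step 5: Ties in |d|, so use the tie-corrected normal approximation.
        E[W] = n(n+1)/4 = 9*10/4 = 22.5.
        Tie groups: |d|=6 (t=4), |d|=8 (t=2); sum(t^3 - t) = 66.
        Var[W] = n(n+1)(2n+1)/24 - sum(t^3-t)/48 = 1710/24 - 66/48 = 69.875.
        z = (W - E[W]) / sqrt(Var[W]) = (22 - 22.5) / 8.3591 = -0.0598.
        Two-sided p = 2*Phi(z) = 0.952303.
Step 6: alpha = 0.1. fail to reject H0.

W+ = 22, W- = 23, W = min = 22, p = 0.952303, fail to reject H0.


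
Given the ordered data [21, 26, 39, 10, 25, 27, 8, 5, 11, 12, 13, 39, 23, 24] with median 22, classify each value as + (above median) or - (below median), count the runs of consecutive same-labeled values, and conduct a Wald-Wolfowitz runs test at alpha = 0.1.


Step 1: Compute median = 22; label A = above, B = below.
Labels in order: BAABAABBBBBAAA  (n_A = 7, n_B = 7)
Step 2: Count runs R = 6.
Step 3: Under H0 (random ordering), E[R] = 2*n_A*n_B/(n_A+n_B) + 1 = 2*7*7/14 + 1 = 8.0000.
        Var[R] = 2*n_A*n_B*(2*n_A*n_B - n_A - n_B) / ((n_A+n_B)^2 * (n_A+n_B-1)) = 8232/2548 = 3.2308.
        SD[R] = 1.7974.
Step 4: Continuity-corrected z = (R + 0.5 - E[R]) / SD[R] = (6 + 0.5 - 8.0000) / 1.7974 = -0.8345.
Step 5: Two-sided p-value via normal approximation = 2*(1 - Phi(|z|)) = 0.403986.
Step 6: alpha = 0.1. fail to reject H0.

R = 6, z = -0.8345, p = 0.403986, fail to reject H0.


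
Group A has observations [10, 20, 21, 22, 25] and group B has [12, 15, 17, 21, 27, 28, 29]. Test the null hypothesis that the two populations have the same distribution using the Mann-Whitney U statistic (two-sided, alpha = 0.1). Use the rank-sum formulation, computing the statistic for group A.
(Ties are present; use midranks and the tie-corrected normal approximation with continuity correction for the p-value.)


Step 1: Combine and sort all 12 observations; assign midranks.
sorted (value, group): (10,X), (12,Y), (15,Y), (17,Y), (20,X), (21,X), (21,Y), (22,X), (25,X), (27,Y), (28,Y), (29,Y)
ranks: 10->1, 12->2, 15->3, 17->4, 20->5, 21->6.5, 21->6.5, 22->8, 25->9, 27->10, 28->11, 29->12
Step 2: Rank sum for X: R1 = 1 + 5 + 6.5 + 8 + 9 = 29.5.
Step 3: U_X = R1 - n1(n1+1)/2 = 29.5 - 5*6/2 = 29.5 - 15 = 14.5.
       U_Y = n1*n2 - U_X = 35 - 14.5 = 20.5.
Step 4: Ties are present, so use the tie-corrected normal approximation (with continuity correction) for the p-value.
Step 5: p-value = 0.684221; compare to alpha = 0.1. fail to reject H0.

U_X = 14.5, p = 0.684221, fail to reject H0 at alpha = 0.1.


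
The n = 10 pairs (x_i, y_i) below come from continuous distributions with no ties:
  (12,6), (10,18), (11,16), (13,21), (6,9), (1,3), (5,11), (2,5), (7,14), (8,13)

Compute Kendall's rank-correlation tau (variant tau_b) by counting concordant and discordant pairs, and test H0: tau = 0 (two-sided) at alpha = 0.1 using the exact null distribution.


Step 1: Enumerate the 45 unordered pairs (i,j) with i<j and classify each by sign(x_j-x_i) * sign(y_j-y_i).
  (1,2):dx=-2,dy=+12->D; (1,3):dx=-1,dy=+10->D; (1,4):dx=+1,dy=+15->C; (1,5):dx=-6,dy=+3->D
  (1,6):dx=-11,dy=-3->C; (1,7):dx=-7,dy=+5->D; (1,8):dx=-10,dy=-1->C; (1,9):dx=-5,dy=+8->D
  (1,10):dx=-4,dy=+7->D; (2,3):dx=+1,dy=-2->D; (2,4):dx=+3,dy=+3->C; (2,5):dx=-4,dy=-9->C
  (2,6):dx=-9,dy=-15->C; (2,7):dx=-5,dy=-7->C; (2,8):dx=-8,dy=-13->C; (2,9):dx=-3,dy=-4->C
  (2,10):dx=-2,dy=-5->C; (3,4):dx=+2,dy=+5->C; (3,5):dx=-5,dy=-7->C; (3,6):dx=-10,dy=-13->C
  (3,7):dx=-6,dy=-5->C; (3,8):dx=-9,dy=-11->C; (3,9):dx=-4,dy=-2->C; (3,10):dx=-3,dy=-3->C
  (4,5):dx=-7,dy=-12->C; (4,6):dx=-12,dy=-18->C; (4,7):dx=-8,dy=-10->C; (4,8):dx=-11,dy=-16->C
  (4,9):dx=-6,dy=-7->C; (4,10):dx=-5,dy=-8->C; (5,6):dx=-5,dy=-6->C; (5,7):dx=-1,dy=+2->D
  (5,8):dx=-4,dy=-4->C; (5,9):dx=+1,dy=+5->C; (5,10):dx=+2,dy=+4->C; (6,7):dx=+4,dy=+8->C
  (6,8):dx=+1,dy=+2->C; (6,9):dx=+6,dy=+11->C; (6,10):dx=+7,dy=+10->C; (7,8):dx=-3,dy=-6->C
  (7,9):dx=+2,dy=+3->C; (7,10):dx=+3,dy=+2->C; (8,9):dx=+5,dy=+9->C; (8,10):dx=+6,dy=+8->C
  (9,10):dx=+1,dy=-1->D
Step 2: C = 36, D = 9, total pairs = 45.
Step 3: tau = (C - D)/(n(n-1)/2) = (36 - 9)/45 = 0.600000.
Step 4: Exact two-sided p-value (enumerate n! = 3628800 permutations of y under H0): p = 0.016666.
Step 5: alpha = 0.1. reject H0.

tau_b = 0.6000 (C=36, D=9), p = 0.016666, reject H0.


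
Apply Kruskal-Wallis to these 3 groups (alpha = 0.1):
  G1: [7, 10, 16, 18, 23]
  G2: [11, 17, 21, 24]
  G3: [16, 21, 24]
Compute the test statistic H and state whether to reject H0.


Step 1: Combine all N = 12 observations and assign midranks.
sorted (value, group, rank): (7,G1,1), (10,G1,2), (11,G2,3), (16,G1,4.5), (16,G3,4.5), (17,G2,6), (18,G1,7), (21,G2,8.5), (21,G3,8.5), (23,G1,10), (24,G2,11.5), (24,G3,11.5)
Step 2: Sum ranks within each group.
R_1 = 24.5 (n_1 = 5)
R_2 = 29 (n_2 = 4)
R_3 = 24.5 (n_3 = 3)
Step 3: H = 12/(N(N+1)) * sum(R_i^2/n_i) - 3(N+1)
     = 12/(12*13) * (24.5^2/5 + 29^2/4 + 24.5^2/3) - 3*13
     = 0.076923 * 530.383 - 39
     = 1.798718.
Step 4: Ties present; correction factor C = 1 - 18/(12^3 - 12) = 0.989510. Corrected H = 1.798718 / 0.989510 = 1.817786.
Step 5: Under H0, H ~ chi^2(2); p-value = 0.402970.
Step 6: alpha = 0.1. fail to reject H0.

H = 1.8178, df = 2, p = 0.402970, fail to reject H0.


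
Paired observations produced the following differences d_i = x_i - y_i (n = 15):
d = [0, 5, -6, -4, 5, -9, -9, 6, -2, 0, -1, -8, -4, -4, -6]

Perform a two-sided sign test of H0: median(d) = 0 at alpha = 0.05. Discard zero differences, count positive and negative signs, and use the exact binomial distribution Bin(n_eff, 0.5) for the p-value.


Step 1: Discard zero differences. Original n = 15; n_eff = number of nonzero differences = 13.
Nonzero differences (with sign): +5, -6, -4, +5, -9, -9, +6, -2, -1, -8, -4, -4, -6
Step 2: Count signs: positive = 3, negative = 10.
Step 3: Under H0: P(positive) = 0.5, so the number of positives S ~ Bin(13, 0.5).
Step 4: Two-sided exact p-value = sum of Bin(13,0.5) probabilities at or below the observed probability = 0.092285.
Step 5: alpha = 0.05. fail to reject H0.

n_eff = 13, pos = 3, neg = 10, p = 0.092285, fail to reject H0.


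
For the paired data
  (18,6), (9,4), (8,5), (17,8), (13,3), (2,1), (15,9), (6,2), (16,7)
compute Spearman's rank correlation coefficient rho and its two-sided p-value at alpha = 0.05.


Step 1: Rank x and y separately (midranks; no ties here).
rank(x): 18->9, 9->4, 8->3, 17->8, 13->5, 2->1, 15->6, 6->2, 16->7
rank(y): 6->6, 4->4, 5->5, 8->8, 3->3, 1->1, 9->9, 2->2, 7->7
Step 2: d_i = R_x(i) - R_y(i); compute d_i^2.
  (9-6)^2=9, (4-4)^2=0, (3-5)^2=4, (8-8)^2=0, (5-3)^2=4, (1-1)^2=0, (6-9)^2=9, (2-2)^2=0, (7-7)^2=0
sum(d^2) = 26.
Step 3: rho = 1 - 6*26 / (9*(9^2 - 1)) = 1 - 156/720 = 0.783333.
Step 4: Under H0, t = rho * sqrt((n-2)/(1-rho^2)) = 3.3341 ~ t(7).
Step 5: Two-sided p-value from the t-distribution with 7 df = 0.012520.
Step 6: alpha = 0.05. reject H0.

rho = 0.7833, p = 0.012520, reject H0 at alpha = 0.05.


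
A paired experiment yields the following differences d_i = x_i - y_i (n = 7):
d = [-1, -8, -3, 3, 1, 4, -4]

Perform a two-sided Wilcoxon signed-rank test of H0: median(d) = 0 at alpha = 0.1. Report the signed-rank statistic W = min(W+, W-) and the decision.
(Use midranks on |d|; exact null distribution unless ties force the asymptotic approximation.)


Step 1: Drop any zero differences (none here) and take |d_i|.
|d| = [1, 8, 3, 3, 1, 4, 4]
Step 2: Midrank |d_i| (ties get averaged ranks).
ranks: |1|->1.5, |8|->7, |3|->3.5, |3|->3.5, |1|->1.5, |4|->5.5, |4|->5.5
Step 3: Attach original signs; sum ranks with positive sign and with negative sign.
W+ = 3.5 + 1.5 + 5.5 = 10.5
W- = 1.5 + 7 + 3.5 + 5.5 = 17.5
(Check: W+ + W- = 28 should equal n(n+1)/2 = 28.)
Step 4: Test statistic W = min(W+, W-) = 10.5.
Step 5: Ties in |d|, so use the tie-corrected normal approximation.
        E[W] = n(n+1)/4 = 7*8/4 = 14.
        Tie groups: |d|=1 (t=2), |d|=3 (t=2), |d|=4 (t=2); sum(t^3 - t) = 18.
        Var[W] = n(n+1)(2n+1)/24 - sum(t^3-t)/48 = 840/24 - 18/48 = 34.625.
        z = (W - E[W]) / sqrt(Var[W]) = (10.5 - 14) / 5.8843 = -0.5948.
        Two-sided p = 2*Phi(z) = 0.551975.
Step 6: alpha = 0.1. fail to reject H0.

W+ = 10.5, W- = 17.5, W = min = 10.5, p = 0.551975, fail to reject H0.


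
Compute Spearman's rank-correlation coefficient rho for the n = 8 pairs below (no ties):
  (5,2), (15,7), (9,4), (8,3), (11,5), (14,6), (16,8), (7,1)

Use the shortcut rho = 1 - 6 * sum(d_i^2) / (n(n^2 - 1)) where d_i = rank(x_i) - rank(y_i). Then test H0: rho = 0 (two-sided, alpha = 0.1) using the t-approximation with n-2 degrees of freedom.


Step 1: Rank x and y separately (midranks; no ties here).
rank(x): 5->1, 15->7, 9->4, 8->3, 11->5, 14->6, 16->8, 7->2
rank(y): 2->2, 7->7, 4->4, 3->3, 5->5, 6->6, 8->8, 1->1
Step 2: d_i = R_x(i) - R_y(i); compute d_i^2.
  (1-2)^2=1, (7-7)^2=0, (4-4)^2=0, (3-3)^2=0, (5-5)^2=0, (6-6)^2=0, (8-8)^2=0, (2-1)^2=1
sum(d^2) = 2.
Step 3: rho = 1 - 6*2 / (8*(8^2 - 1)) = 1 - 12/504 = 0.976190.
Step 4: Under H0, t = rho * sqrt((n-2)/(1-rho^2)) = 11.0235 ~ t(6).
Step 5: Two-sided p-value from the t-distribution with 6 df = 0.000033.
Step 6: alpha = 0.1. reject H0.

rho = 0.9762, p = 0.000033, reject H0 at alpha = 0.1.


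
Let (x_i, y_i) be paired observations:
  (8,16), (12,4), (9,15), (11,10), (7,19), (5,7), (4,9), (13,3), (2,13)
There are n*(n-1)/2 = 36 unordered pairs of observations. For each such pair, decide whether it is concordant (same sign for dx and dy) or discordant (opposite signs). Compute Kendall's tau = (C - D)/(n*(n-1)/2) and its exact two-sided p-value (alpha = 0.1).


Step 1: Enumerate the 36 unordered pairs (i,j) with i<j and classify each by sign(x_j-x_i) * sign(y_j-y_i).
  (1,2):dx=+4,dy=-12->D; (1,3):dx=+1,dy=-1->D; (1,4):dx=+3,dy=-6->D; (1,5):dx=-1,dy=+3->D
  (1,6):dx=-3,dy=-9->C; (1,7):dx=-4,dy=-7->C; (1,8):dx=+5,dy=-13->D; (1,9):dx=-6,dy=-3->C
  (2,3):dx=-3,dy=+11->D; (2,4):dx=-1,dy=+6->D; (2,5):dx=-5,dy=+15->D; (2,6):dx=-7,dy=+3->D
  (2,7):dx=-8,dy=+5->D; (2,8):dx=+1,dy=-1->D; (2,9):dx=-10,dy=+9->D; (3,4):dx=+2,dy=-5->D
  (3,5):dx=-2,dy=+4->D; (3,6):dx=-4,dy=-8->C; (3,7):dx=-5,dy=-6->C; (3,8):dx=+4,dy=-12->D
  (3,9):dx=-7,dy=-2->C; (4,5):dx=-4,dy=+9->D; (4,6):dx=-6,dy=-3->C; (4,7):dx=-7,dy=-1->C
  (4,8):dx=+2,dy=-7->D; (4,9):dx=-9,dy=+3->D; (5,6):dx=-2,dy=-12->C; (5,7):dx=-3,dy=-10->C
  (5,8):dx=+6,dy=-16->D; (5,9):dx=-5,dy=-6->C; (6,7):dx=-1,dy=+2->D; (6,8):dx=+8,dy=-4->D
  (6,9):dx=-3,dy=+6->D; (7,8):dx=+9,dy=-6->D; (7,9):dx=-2,dy=+4->D; (8,9):dx=-11,dy=+10->D
Step 2: C = 11, D = 25, total pairs = 36.
Step 3: tau = (C - D)/(n(n-1)/2) = (11 - 25)/36 = -0.388889.
Step 4: Exact two-sided p-value (enumerate n! = 362880 permutations of y under H0): p = 0.180181.
Step 5: alpha = 0.1. fail to reject H0.

tau_b = -0.3889 (C=11, D=25), p = 0.180181, fail to reject H0.


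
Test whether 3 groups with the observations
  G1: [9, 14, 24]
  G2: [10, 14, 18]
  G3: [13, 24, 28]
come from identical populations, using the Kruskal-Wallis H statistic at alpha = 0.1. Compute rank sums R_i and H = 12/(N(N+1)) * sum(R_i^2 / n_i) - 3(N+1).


Step 1: Combine all N = 9 observations and assign midranks.
sorted (value, group, rank): (9,G1,1), (10,G2,2), (13,G3,3), (14,G1,4.5), (14,G2,4.5), (18,G2,6), (24,G1,7.5), (24,G3,7.5), (28,G3,9)
Step 2: Sum ranks within each group.
R_1 = 13 (n_1 = 3)
R_2 = 12.5 (n_2 = 3)
R_3 = 19.5 (n_3 = 3)
Step 3: H = 12/(N(N+1)) * sum(R_i^2/n_i) - 3(N+1)
     = 12/(9*10) * (13^2/3 + 12.5^2/3 + 19.5^2/3) - 3*10
     = 0.133333 * 235.167 - 30
     = 1.355556.
Step 4: Ties present; correction factor C = 1 - 12/(9^3 - 9) = 0.983333. Corrected H = 1.355556 / 0.983333 = 1.378531.
Step 5: Under H0, H ~ chi^2(2); p-value = 0.501945.
Step 6: alpha = 0.1. fail to reject H0.

H = 1.3785, df = 2, p = 0.501945, fail to reject H0.


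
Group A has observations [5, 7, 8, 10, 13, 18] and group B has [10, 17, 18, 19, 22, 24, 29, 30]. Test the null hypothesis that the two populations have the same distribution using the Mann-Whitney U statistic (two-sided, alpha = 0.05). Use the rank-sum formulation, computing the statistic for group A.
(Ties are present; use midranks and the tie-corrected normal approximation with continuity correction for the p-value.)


Step 1: Combine and sort all 14 observations; assign midranks.
sorted (value, group): (5,X), (7,X), (8,X), (10,X), (10,Y), (13,X), (17,Y), (18,X), (18,Y), (19,Y), (22,Y), (24,Y), (29,Y), (30,Y)
ranks: 5->1, 7->2, 8->3, 10->4.5, 10->4.5, 13->6, 17->7, 18->8.5, 18->8.5, 19->10, 22->11, 24->12, 29->13, 30->14
Step 2: Rank sum for X: R1 = 1 + 2 + 3 + 4.5 + 6 + 8.5 = 25.
Step 3: U_X = R1 - n1(n1+1)/2 = 25 - 6*7/2 = 25 - 21 = 4.
       U_Y = n1*n2 - U_X = 48 - 4 = 44.
Step 4: Ties are present, so use the tie-corrected normal approximation (with continuity correction) for the p-value.
Step 5: p-value = 0.011636; compare to alpha = 0.05. reject H0.

U_X = 4, p = 0.011636, reject H0 at alpha = 0.05.


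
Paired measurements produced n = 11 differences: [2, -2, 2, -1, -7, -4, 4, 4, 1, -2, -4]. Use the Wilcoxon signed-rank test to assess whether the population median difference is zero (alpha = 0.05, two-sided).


Step 1: Drop any zero differences (none here) and take |d_i|.
|d| = [2, 2, 2, 1, 7, 4, 4, 4, 1, 2, 4]
Step 2: Midrank |d_i| (ties get averaged ranks).
ranks: |2|->4.5, |2|->4.5, |2|->4.5, |1|->1.5, |7|->11, |4|->8.5, |4|->8.5, |4|->8.5, |1|->1.5, |2|->4.5, |4|->8.5
Step 3: Attach original signs; sum ranks with positive sign and with negative sign.
W+ = 4.5 + 4.5 + 8.5 + 8.5 + 1.5 = 27.5
W- = 4.5 + 1.5 + 11 + 8.5 + 4.5 + 8.5 = 38.5
(Check: W+ + W- = 66 should equal n(n+1)/2 = 66.)
Step 4: Test statistic W = min(W+, W-) = 27.5.
Step 5: Ties in |d|, so use the tie-corrected normal approximation.
        E[W] = n(n+1)/4 = 11*12/4 = 33.
        Tie groups: |d|=1 (t=2), |d|=2 (t=4), |d|=4 (t=4); sum(t^3 - t) = 126.
        Var[W] = n(n+1)(2n+1)/24 - sum(t^3-t)/48 = 3036/24 - 126/48 = 123.875.
        z = (W - E[W]) / sqrt(Var[W]) = (27.5 - 33) / 11.1299 = -0.4942.
        Two-sided p = 2*Phi(z) = 0.621191.
Step 6: alpha = 0.05. fail to reject H0.

W+ = 27.5, W- = 38.5, W = min = 27.5, p = 0.621191, fail to reject H0.
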